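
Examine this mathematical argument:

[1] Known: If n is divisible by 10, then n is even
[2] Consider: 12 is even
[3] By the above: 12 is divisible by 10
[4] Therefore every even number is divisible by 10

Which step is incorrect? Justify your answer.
Step 3: By the above: 12 is divisible by 10

Step 3 commits the fallacy of affirming the consequent. The known fact 'divisible by 10 → even' does NOT imply 'even → divisible by 10'. That would be the converse, which is false. For example, 12 is even but 12 ÷ 10 = 1.20, which is not an integer.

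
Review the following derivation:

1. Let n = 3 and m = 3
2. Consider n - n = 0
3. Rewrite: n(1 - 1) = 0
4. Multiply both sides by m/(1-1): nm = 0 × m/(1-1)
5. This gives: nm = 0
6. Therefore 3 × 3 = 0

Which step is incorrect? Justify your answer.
Step 4: Multiply both sides by m/(1-1): nm = 0 × m/(1-1)

Step 4 multiplies both sides by m/(1-1). However, 1-1 = 0, so this is multiplication by m/0, which is undefined. We cannot multiply by an undefined expression.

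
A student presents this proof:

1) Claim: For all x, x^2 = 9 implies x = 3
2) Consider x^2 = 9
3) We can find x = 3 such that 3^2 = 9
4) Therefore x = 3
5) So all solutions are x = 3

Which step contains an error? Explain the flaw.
Step 4: Therefore x = 3

Step 4 incorrectly concludes that x = 3 is the only solution. The proof shows that x = 3 is A solution (existence), but does not show it is the ONLY solution (uniqueness). In fact, x = -3 is also a solution since (-3)^2 = 9. Finding one solution doesn't prove there are no others.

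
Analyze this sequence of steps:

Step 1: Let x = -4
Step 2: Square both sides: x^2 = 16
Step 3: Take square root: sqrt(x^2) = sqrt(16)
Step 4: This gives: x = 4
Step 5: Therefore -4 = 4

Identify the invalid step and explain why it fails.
Step 4: This gives: x = 4

Step 4 incorrectly states that sqrt(x^2) = x. The correct identity is sqrt(x^2) = |x|. Since x = -4 < 0, we have sqrt(x^2) = |-4| = 4, not x = -4.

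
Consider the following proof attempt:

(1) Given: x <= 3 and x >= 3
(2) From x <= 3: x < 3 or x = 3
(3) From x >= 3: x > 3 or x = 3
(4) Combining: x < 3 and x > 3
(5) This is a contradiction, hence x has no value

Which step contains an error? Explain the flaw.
Step 4: Combining: x < 3 and x > 3

Step 4 incorrectly combines the conditions. From x <= 3 and x >= 3, the intersection is x = 3. The error treats the 'or' cases as 'and' requirements. The correct conclusion is that x = 3 is the unique solution, not that no solution exists.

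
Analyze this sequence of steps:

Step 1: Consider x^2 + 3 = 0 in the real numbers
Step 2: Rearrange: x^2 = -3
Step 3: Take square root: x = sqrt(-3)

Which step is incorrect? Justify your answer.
Step 3: Take square root: x = sqrt(-3)

Step 3 takes the square root of -3, which is negative. In the real number system, the square root of a negative number is undefined. The equation x^2 + 3 = 0 has no real solutions. Square roots of negative numbers only exist in the complex numbers.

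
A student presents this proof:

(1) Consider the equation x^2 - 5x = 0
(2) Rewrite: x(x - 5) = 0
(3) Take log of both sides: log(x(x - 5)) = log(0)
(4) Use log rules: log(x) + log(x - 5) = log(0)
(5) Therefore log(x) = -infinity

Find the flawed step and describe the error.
Step 3: Take log of both sides: log(x(x - 5)) = log(0)

Step 3 takes the logarithm of both sides, resulting in log(0) on the right side. The logarithm is only defined for positive numbers; log(0) is undefined (approaches negative infinity). This operation is invalid.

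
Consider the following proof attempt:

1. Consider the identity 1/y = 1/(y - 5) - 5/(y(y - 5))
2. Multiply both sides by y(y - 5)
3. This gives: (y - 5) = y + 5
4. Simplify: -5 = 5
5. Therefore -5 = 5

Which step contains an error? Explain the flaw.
Step 3: This gives: (y - 5) = y + 5

Step 3 makes a sign error when clearing denominators. Multiplying -5/(y(y - 5)) by y(y - 5) gives -5, not +5. The correct result is (y - 5) = y - 5, which is trivially true, not (y - 5) = y + 5. (Step 1 is a valid identity: 1/(y - 5) - 5/(y(y - 5)) = (y - 5)/(y(y - 5)) = 1/y.)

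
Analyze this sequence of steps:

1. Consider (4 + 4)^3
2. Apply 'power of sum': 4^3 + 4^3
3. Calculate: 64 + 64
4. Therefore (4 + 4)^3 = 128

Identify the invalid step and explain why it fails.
Step 2: Apply 'power of sum': 4^3 + 4^3

Step 2 incorrectly applies a non-existent rule '(a+b)^n = a^n + b^n'. This is false in general. The correct expansion uses the binomial theorem. The actual value is (4 + 4)^3 = 8^3 = 512, not 128.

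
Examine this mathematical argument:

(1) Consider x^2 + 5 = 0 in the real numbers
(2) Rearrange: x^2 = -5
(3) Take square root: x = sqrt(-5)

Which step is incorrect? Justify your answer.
Step 3: Take square root: x = sqrt(-5)

Step 3 takes the square root of -5, which is negative. In the real number system, the square root of a negative number is undefined. The equation x^2 + 5 = 0 has no real solutions. Square roots of negative numbers only exist in the complex numbers.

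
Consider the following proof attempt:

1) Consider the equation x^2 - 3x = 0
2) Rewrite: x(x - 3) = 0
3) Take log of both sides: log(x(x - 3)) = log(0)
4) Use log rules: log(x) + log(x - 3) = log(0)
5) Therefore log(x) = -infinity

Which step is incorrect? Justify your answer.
Step 3: Take log of both sides: log(x(x - 3)) = log(0)

Step 3 takes the logarithm of both sides, resulting in log(0) on the right side. The logarithm is only defined for positive numbers; log(0) is undefined (approaches negative infinity). This operation is invalid.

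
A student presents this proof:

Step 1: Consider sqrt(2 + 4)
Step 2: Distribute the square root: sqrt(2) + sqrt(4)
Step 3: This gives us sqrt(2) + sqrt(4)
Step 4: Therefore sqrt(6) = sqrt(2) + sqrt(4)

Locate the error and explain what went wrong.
Step 2: Distribute the square root: sqrt(2) + sqrt(4)

Step 2 incorrectly 'distributes' the square root over addition. The square root function does not distribute: sqrt(a + b) ≠ sqrt(a) + sqrt(b). In fact, sqrt(2 + 4) = sqrt(6) ≈ 2.4495, while sqrt(2) + sqrt(4) ≈ 3.4142.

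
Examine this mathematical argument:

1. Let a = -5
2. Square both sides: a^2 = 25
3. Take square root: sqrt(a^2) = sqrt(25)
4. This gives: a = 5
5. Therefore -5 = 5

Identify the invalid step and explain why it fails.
Step 4: This gives: a = 5

Step 4 incorrectly states that sqrt(a^2) = a. The correct identity is sqrt(a^2) = |a|. Since a = -5 < 0, we have sqrt(a^2) = |-5| = 5, not a = -5.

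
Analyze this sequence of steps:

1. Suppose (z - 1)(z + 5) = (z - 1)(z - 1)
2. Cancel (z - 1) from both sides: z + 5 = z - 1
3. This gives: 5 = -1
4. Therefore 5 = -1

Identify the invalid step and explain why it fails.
Step 2: Cancel (z - 1) from both sides: z + 5 = z - 1

Step 2 cancels (z - 1) from both sides. This is only valid if (z - 1) ≠ 0, i.e., z ≠ 1. When z = 1, both sides equal zero regardless of the other factors. The correct approach requires considering z = 1 as a separate case.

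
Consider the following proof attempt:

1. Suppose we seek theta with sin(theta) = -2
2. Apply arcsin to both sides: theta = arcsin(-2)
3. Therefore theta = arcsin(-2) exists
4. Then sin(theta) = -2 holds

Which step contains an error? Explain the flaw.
Step 2: Apply arcsin to both sides: theta = arcsin(-2)

Step 2 applies arcsin to -2. However, arcsin(x) is only defined for x in [-1, 1] because sin(theta) can only produce values in that range. Since |-2| > 1, arcsin(-2) is undefined. There is no angle whose sine equals -2.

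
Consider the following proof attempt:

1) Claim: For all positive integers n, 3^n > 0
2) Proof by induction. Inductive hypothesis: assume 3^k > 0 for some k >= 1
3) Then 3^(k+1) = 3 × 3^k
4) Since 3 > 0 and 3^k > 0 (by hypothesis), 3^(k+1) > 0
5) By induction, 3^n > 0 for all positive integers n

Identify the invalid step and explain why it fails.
Step 5: By induction, 3^n > 0 for all positive integers n

Step 5 concludes the proof by induction, but no base case was ever established. A valid induction proof requires: (1) a base case proving 3^1 > 0, and (2) an inductive step showing IF 3^k > 0 THEN 3^(k+1) > 0. Steps 2-4 correctly establish the inductive step, but without the base case the conclusion in step 5 does not follow.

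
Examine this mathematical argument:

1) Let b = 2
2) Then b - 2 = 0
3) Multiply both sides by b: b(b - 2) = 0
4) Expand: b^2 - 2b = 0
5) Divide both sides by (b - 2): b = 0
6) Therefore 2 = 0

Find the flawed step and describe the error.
Step 5: Divide both sides by (b - 2): b = 0

Step 5 divides both sides by (b - 2). However, since b = 2, we have (b - 2) = 0. Division by zero is undefined, making this step invalid.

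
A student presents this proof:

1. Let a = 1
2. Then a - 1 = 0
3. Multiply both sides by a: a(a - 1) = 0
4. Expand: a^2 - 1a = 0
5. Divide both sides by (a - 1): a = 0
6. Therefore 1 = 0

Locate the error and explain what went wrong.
Step 5: Divide both sides by (a - 1): a = 0

Step 5 divides both sides by (a - 1). However, since a = 1, we have (a - 1) = 0. Division by zero is undefined, making this step invalid.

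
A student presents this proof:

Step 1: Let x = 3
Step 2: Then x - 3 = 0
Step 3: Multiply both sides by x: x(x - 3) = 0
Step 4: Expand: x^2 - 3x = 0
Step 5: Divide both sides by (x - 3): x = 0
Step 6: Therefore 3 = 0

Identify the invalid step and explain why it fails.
Step 5: Divide both sides by (x - 3): x = 0

Step 5 divides both sides by (x - 3). However, since x = 3, we have (x - 3) = 0. Division by zero is undefined, making this step invalid.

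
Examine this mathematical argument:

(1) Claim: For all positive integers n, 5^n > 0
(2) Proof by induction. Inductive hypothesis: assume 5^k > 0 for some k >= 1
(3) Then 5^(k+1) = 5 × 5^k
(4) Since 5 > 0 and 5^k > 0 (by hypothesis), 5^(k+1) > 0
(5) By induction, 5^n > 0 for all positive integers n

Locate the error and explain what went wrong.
Step 5: By induction, 5^n > 0 for all positive integers n

Step 5 concludes the proof by induction, but no base case was ever established. A valid induction proof requires: (1) a base case proving 5^1 > 0, and (2) an inductive step showing IF 5^k > 0 THEN 5^(k+1) > 0. Steps 2-4 correctly establish the inductive step, but without the base case the conclusion in step 5 does not follow.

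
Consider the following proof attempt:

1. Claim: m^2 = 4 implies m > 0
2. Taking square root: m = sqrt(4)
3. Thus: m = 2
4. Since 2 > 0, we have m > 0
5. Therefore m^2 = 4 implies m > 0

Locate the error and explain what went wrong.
Step 2: Taking square root: m = sqrt(4)

Step 2 takes the square root and assumes the positive root only. The equation m^2 = 4 actually has two solutions: m = 2 and m = -2. The proof silently assumes m > 0 without justification, then uses this assumption to conclude m > 0, which is circular. The counterexample m = -2 shows the claim is false.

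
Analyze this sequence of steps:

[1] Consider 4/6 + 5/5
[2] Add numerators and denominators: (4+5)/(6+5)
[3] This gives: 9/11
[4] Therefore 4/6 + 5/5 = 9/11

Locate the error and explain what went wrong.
Step 2: Add numerators and denominators: (4+5)/(6+5)

Step 2 incorrectly adds fractions by separately adding numerators and denominators. This is wrong. The correct method requires a common denominator: 4/6 + 5/5 = (4×5 + 5×6)/(6×5) = 50/30 = 5/3. The method used gives 9/11, which is different.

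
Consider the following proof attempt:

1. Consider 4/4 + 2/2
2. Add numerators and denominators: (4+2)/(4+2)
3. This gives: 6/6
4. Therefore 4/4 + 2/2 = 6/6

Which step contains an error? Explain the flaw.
Step 2: Add numerators and denominators: (4+2)/(4+2)

Step 2 incorrectly adds fractions by separately adding numerators and denominators. This is wrong. The correct method requires a common denominator: 4/4 + 2/2 = (4×2 + 2×4)/(4×2) = 16/8 = 2. The method used gives 6/6, which is different.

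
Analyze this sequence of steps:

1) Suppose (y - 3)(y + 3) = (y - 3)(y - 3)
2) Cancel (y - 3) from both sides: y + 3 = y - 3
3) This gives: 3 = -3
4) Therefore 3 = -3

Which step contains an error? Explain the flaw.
Step 2: Cancel (y - 3) from both sides: y + 3 = y - 3

Step 2 cancels (y - 3) from both sides. This is only valid if (y - 3) ≠ 0, i.e., y ≠ 3. When y = 3, both sides equal zero regardless of the other factors. The correct approach requires considering y = 3 as a separate case.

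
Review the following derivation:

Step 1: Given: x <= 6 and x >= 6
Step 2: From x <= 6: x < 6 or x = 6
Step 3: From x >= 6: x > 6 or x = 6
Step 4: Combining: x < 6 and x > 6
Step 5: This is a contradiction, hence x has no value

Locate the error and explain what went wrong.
Step 4: Combining: x < 6 and x > 6

Step 4 incorrectly combines the conditions. From x <= 6 and x >= 6, the intersection is x = 6. The error treats the 'or' cases as 'and' requirements. The correct conclusion is that x = 6 is the unique solution, not that no solution exists.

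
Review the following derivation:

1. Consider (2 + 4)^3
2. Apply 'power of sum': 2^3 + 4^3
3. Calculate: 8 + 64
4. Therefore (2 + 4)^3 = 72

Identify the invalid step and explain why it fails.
Step 2: Apply 'power of sum': 2^3 + 4^3

Step 2 incorrectly applies a non-existent rule '(a+b)^n = a^n + b^n'. This is false in general. The correct expansion uses the binomial theorem. The actual value is (2 + 4)^3 = 6^3 = 216, not 72.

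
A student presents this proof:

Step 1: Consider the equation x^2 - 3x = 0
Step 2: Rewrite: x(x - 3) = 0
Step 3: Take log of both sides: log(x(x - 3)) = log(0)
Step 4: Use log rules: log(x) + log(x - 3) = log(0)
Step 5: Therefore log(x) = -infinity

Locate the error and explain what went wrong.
Step 3: Take log of both sides: log(x(x - 3)) = log(0)

Step 3 takes the logarithm of both sides, resulting in log(0) on the right side. The logarithm is only defined for positive numbers; log(0) is undefined (approaches negative infinity). This operation is invalid.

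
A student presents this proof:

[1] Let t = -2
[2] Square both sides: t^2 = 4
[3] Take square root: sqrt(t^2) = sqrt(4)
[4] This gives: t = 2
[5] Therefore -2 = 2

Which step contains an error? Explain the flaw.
Step 4: This gives: t = 2

Step 4 incorrectly states that sqrt(t^2) = t. The correct identity is sqrt(t^2) = |t|. Since t = -2 < 0, we have sqrt(t^2) = |-2| = 2, not t = -2.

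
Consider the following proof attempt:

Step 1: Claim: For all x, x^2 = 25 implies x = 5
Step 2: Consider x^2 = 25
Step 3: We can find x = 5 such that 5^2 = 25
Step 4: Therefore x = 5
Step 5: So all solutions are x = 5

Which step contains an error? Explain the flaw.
Step 4: Therefore x = 5

Step 4 incorrectly concludes that x = 5 is the only solution. The proof shows that x = 5 is A solution (existence), but does not show it is the ONLY solution (uniqueness). In fact, x = -5 is also a solution since (-5)^2 = 25. Finding one solution doesn't prove there are no others.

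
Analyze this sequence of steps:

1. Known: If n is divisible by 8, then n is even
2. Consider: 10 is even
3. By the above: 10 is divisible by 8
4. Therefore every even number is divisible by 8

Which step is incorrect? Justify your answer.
Step 3: By the above: 10 is divisible by 8

Step 3 commits the fallacy of affirming the consequent. The known fact 'divisible by 8 → even' does NOT imply 'even → divisible by 8'. That would be the converse, which is false. For example, 10 is even but 10 ÷ 8 = 1.25, which is not an integer.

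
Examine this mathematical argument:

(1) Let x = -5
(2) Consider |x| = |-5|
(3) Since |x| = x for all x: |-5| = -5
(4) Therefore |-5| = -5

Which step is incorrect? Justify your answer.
Step 3: Since |x| = x for all x: |-5| = -5

Step 3 incorrectly states that |x| = x for all x. The correct definition is |x| = x when x >= 0, and |x| = -x when x < 0. Since -5 < 0, we have |-5| = -(-5) = 5, not -5.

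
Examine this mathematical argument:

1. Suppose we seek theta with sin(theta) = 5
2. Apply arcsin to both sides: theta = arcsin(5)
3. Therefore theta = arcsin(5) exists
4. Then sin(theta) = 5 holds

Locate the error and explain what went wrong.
Step 2: Apply arcsin to both sides: theta = arcsin(5)

Step 2 applies arcsin to 5. However, arcsin(x) is only defined for x in [-1, 1] because sin(theta) can only produce values in that range. Since |5| > 1, arcsin(5) is undefined. There is no angle whose sine equals 5.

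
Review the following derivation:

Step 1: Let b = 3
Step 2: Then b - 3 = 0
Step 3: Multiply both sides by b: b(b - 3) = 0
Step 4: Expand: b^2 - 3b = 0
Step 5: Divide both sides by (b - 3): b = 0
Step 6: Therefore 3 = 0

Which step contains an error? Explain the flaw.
Step 5: Divide both sides by (b - 3): b = 0

Step 5 divides both sides by (b - 3). However, since b = 3, we have (b - 3) = 0. Division by zero is undefined, making this step invalid.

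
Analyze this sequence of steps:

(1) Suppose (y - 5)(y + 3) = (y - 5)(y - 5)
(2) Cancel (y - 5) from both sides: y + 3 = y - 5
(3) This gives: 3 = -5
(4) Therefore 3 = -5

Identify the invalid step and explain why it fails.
Step 2: Cancel (y - 5) from both sides: y + 3 = y - 5

Step 2 cancels (y - 5) from both sides. This is only valid if (y - 5) ≠ 0, i.e., y ≠ 5. When y = 5, both sides equal zero regardless of the other factors. The correct approach requires considering y = 5 as a separate case.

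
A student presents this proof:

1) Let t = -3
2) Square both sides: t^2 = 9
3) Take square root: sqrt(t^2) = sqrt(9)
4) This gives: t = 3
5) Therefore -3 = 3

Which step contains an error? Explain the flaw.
Step 4: This gives: t = 3

Step 4 incorrectly states that sqrt(t^2) = t. The correct identity is sqrt(t^2) = |t|. Since t = -3 < 0, we have sqrt(t^2) = |-3| = 3, not t = -3.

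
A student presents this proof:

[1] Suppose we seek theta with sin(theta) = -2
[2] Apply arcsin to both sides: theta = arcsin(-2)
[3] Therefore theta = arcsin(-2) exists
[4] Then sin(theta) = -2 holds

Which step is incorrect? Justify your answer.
Step 2: Apply arcsin to both sides: theta = arcsin(-2)

Step 2 applies arcsin to -2. However, arcsin(x) is only defined for x in [-1, 1] because sin(theta) can only produce values in that range. Since |-2| > 1, arcsin(-2) is undefined. There is no angle whose sine equals -2.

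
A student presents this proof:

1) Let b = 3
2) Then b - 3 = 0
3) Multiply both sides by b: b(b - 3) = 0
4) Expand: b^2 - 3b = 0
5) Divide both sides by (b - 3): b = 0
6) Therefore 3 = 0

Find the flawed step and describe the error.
Step 5: Divide both sides by (b - 3): b = 0

Step 5 divides both sides by (b - 3). However, since b = 3, we have (b - 3) = 0. Division by zero is undefined, making this step invalid.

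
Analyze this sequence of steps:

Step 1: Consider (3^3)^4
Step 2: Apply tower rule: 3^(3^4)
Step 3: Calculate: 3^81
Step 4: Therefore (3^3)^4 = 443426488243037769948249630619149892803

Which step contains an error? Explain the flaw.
Step 2: Apply tower rule: 3^(3^4)

Step 2 incorrectly states that (a^b)^c = a^(b^c). The correct rule is (a^b)^c = a^(b×c). The actual value is (3^3)^4 = 3^12 = 531441, not 3^81 = 443426488243037769948249630619149892803.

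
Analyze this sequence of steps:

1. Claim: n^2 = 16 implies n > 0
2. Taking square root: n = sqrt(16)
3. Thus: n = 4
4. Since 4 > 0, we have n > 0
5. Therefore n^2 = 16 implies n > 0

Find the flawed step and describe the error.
Step 2: Taking square root: n = sqrt(16)

Step 2 takes the square root and assumes the positive root only. The equation n^2 = 16 actually has two solutions: n = 4 and n = -4. The proof silently assumes n > 0 without justification, then uses this assumption to conclude n > 0, which is circular. The counterexample n = -4 shows the claim is false.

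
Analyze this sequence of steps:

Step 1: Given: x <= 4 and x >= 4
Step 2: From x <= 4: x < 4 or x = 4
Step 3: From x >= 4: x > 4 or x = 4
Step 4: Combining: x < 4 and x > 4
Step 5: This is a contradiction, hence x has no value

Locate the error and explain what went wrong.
Step 4: Combining: x < 4 and x > 4

Step 4 incorrectly combines the conditions. From x <= 4 and x >= 4, the intersection is x = 4. The error treats the 'or' cases as 'and' requirements. The correct conclusion is that x = 4 is the unique solution, not that no solution exists.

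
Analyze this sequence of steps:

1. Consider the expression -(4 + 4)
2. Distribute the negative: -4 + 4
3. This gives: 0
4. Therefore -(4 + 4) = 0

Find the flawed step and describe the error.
Step 2: Distribute the negative: -4 + 4

Step 2 incorrectly distributes the negative sign. The correct distribution is -(4 + 4) = -4 - 4 = -8. The negative must be applied to both terms, not just the first. The error treats -(4 + 4) as -4 + 4, which equals 0 instead of -8.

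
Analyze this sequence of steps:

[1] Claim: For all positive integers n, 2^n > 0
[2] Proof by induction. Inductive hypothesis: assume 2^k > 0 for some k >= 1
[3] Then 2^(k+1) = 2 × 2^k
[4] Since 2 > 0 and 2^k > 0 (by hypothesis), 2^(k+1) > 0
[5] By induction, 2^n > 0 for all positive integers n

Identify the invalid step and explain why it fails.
Step 5: By induction, 2^n > 0 for all positive integers n

Step 5 concludes the proof by induction, but no base case was ever established. A valid induction proof requires: (1) a base case proving 2^1 > 0, and (2) an inductive step showing IF 2^k > 0 THEN 2^(k+1) > 0. Steps 2-4 correctly establish the inductive step, but without the base case the conclusion in step 5 does not follow.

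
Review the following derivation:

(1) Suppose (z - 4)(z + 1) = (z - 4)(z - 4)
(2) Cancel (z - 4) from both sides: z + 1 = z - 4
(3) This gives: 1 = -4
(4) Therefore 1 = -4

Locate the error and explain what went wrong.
Step 2: Cancel (z - 4) from both sides: z + 1 = z - 4

Step 2 cancels (z - 4) from both sides. This is only valid if (z - 4) ≠ 0, i.e., z ≠ 4. When z = 4, both sides equal zero regardless of the other factors. The correct approach requires considering z = 4 as a separate case.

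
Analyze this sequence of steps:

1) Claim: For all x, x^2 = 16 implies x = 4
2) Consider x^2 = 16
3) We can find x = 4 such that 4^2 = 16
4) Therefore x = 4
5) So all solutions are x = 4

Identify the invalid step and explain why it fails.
Step 4: Therefore x = 4

Step 4 incorrectly concludes that x = 4 is the only solution. The proof shows that x = 4 is A solution (existence), but does not show it is the ONLY solution (uniqueness). In fact, x = -4 is also a solution since (-4)^2 = 16. Finding one solution doesn't prove there are no others.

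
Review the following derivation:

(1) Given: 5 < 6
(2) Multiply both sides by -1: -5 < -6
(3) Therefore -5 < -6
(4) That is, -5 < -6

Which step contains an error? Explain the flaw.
Step 2: Multiply both sides by -1: -5 < -6

Step 2 multiplies both sides by -1 but fails to reverse the inequality sign. When multiplying (or dividing) an inequality by a negative number, the direction must be reversed. Since 5 < 6, we should get -5 > -6, i.e., -5 > -6.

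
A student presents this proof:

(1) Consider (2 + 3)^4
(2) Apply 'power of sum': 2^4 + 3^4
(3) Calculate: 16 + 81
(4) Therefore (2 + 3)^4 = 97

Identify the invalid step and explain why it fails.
Step 2: Apply 'power of sum': 2^4 + 3^4

Step 2 incorrectly applies a non-existent rule '(a+b)^n = a^n + b^n'. This is false in general. The correct expansion uses the binomial theorem. The actual value is (2 + 3)^4 = 5^4 = 625, not 97.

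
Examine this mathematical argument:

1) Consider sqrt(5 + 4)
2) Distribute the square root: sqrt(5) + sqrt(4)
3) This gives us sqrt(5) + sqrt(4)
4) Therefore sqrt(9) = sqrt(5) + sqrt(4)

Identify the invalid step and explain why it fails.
Step 2: Distribute the square root: sqrt(5) + sqrt(4)

Step 2 incorrectly 'distributes' the square root over addition. The square root function does not distribute: sqrt(a + b) ≠ sqrt(a) + sqrt(b). In fact, sqrt(5 + 4) = sqrt(9) ≈ 3.0000, while sqrt(5) + sqrt(4) ≈ 4.2361.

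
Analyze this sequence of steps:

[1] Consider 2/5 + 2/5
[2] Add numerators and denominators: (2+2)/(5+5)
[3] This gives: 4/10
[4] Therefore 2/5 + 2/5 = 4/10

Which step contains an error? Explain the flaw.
Step 2: Add numerators and denominators: (2+2)/(5+5)

Step 2 incorrectly adds fractions by separately adding numerators and denominators. This is wrong. The correct method requires a common denominator: 2/5 + 2/5 = (2×5 + 2×5)/(5×5) = 20/25 = 4/5. The method used gives 4/10, which is different.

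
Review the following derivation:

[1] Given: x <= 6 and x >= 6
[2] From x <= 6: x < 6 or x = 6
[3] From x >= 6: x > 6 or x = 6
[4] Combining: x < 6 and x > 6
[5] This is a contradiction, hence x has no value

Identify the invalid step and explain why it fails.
Step 4: Combining: x < 6 and x > 6

Step 4 incorrectly combines the conditions. From x <= 6 and x >= 6, the intersection is x = 6. The error treats the 'or' cases as 'and' requirements. The correct conclusion is that x = 6 is the unique solution, not that no solution exists.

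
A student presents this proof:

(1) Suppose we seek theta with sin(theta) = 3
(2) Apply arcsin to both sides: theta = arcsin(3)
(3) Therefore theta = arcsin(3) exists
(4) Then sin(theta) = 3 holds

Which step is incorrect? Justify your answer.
Step 2: Apply arcsin to both sides: theta = arcsin(3)

Step 2 applies arcsin to 3. However, arcsin(x) is only defined for x in [-1, 1] because sin(theta) can only produce values in that range. Since |3| > 1, arcsin(3) is undefined. There is no angle whose sine equals 3.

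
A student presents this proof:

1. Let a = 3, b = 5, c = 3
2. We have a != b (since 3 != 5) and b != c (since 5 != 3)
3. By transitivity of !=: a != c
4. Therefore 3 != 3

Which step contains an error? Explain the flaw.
Step 3: By transitivity of !=: a != c

Step 3 incorrectly applies transitivity to the '!=' relation. Transitivity states: if a R b and b R c, then a R c. However, '!=' is not transitive. Counterexample: 3 != 5 and 5 != 3, but 3 = 3 (both equal 3). Transitivity holds for relations like <, <=, =, but not for !=.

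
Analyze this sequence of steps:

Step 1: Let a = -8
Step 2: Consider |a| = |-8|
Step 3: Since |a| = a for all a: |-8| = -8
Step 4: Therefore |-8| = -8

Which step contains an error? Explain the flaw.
Step 3: Since |a| = a for all a: |-8| = -8

Step 3 incorrectly states that |a| = a for all a. The correct definition is |a| = a when a >= 0, and |a| = -a when a < 0. Since -8 < 0, we have |-8| = -(-8) = 8, not -8.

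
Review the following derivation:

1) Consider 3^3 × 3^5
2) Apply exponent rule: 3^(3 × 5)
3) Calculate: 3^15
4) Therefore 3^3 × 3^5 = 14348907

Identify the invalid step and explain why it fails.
Step 2: Apply exponent rule: 3^(3 × 5)

Step 2 incorrectly states that a^b × a^c = a^(b×c). The correct rule is a^b × a^c = a^(b+c). The actual value is 3^3 × 3^5 = 3^8 = 6561, not 3^15 = 14348907.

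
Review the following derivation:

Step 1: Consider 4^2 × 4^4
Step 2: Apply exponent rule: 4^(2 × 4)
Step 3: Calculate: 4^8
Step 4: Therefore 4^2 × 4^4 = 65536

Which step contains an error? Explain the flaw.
Step 2: Apply exponent rule: 4^(2 × 4)

Step 2 incorrectly states that a^b × a^c = a^(b×c). The correct rule is a^b × a^c = a^(b+c). The actual value is 4^2 × 4^4 = 4^6 = 4096, not 4^8 = 65536.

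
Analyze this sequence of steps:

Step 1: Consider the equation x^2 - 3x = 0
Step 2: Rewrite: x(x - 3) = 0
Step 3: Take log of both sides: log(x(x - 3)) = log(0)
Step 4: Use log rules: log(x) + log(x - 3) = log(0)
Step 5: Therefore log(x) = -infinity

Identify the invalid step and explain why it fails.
Step 3: Take log of both sides: log(x(x - 3)) = log(0)

Step 3 takes the logarithm of both sides, resulting in log(0) on the right side. The logarithm is only defined for positive numbers; log(0) is undefined (approaches negative infinity). This operation is invalid.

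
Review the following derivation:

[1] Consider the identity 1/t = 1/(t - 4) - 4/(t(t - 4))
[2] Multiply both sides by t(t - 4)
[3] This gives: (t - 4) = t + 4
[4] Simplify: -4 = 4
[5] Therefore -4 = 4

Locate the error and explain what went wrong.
Step 3: This gives: (t - 4) = t + 4

Step 3 makes a sign error when clearing denominators. Multiplying -4/(t(t - 4)) by t(t - 4) gives -4, not +4. The correct result is (t - 4) = t - 4, which is trivially true, not (t - 4) = t + 4. (Step 1 is a valid identity: 1/(t - 4) - 4/(t(t - 4)) = (t - 4)/(t(t - 4)) = 1/t.)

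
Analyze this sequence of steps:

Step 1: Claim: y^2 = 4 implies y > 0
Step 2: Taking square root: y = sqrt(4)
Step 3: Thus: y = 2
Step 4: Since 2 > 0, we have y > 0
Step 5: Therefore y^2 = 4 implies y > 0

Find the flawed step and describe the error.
Step 2: Taking square root: y = sqrt(4)

Step 2 takes the square root and assumes the positive root only. The equation y^2 = 4 actually has two solutions: y = 2 and y = -2. The proof silently assumes y > 0 without justification, then uses this assumption to conclude y > 0, which is circular. The counterexample y = -2 shows the claim is false.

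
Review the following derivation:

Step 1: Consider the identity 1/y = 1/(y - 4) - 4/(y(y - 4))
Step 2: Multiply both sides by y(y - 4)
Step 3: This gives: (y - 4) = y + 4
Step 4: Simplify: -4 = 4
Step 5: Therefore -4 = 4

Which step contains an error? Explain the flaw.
Step 3: This gives: (y - 4) = y + 4

Step 3 makes a sign error when clearing denominators. Multiplying -4/(y(y - 4)) by y(y - 4) gives -4, not +4. The correct result is (y - 4) = y - 4, which is trivially true, not (y - 4) = y + 4. (Step 1 is a valid identity: 1/(y - 4) - 4/(y(y - 4)) = (y - 4)/(y(y - 4)) = 1/y.)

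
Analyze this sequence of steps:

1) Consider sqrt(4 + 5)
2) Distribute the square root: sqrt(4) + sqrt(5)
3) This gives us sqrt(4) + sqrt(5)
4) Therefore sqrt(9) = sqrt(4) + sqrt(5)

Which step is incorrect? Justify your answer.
Step 2: Distribute the square root: sqrt(4) + sqrt(5)

Step 2 incorrectly 'distributes' the square root over addition. The square root function does not distribute: sqrt(a + b) ≠ sqrt(a) + sqrt(b). In fact, sqrt(4 + 5) = sqrt(9) ≈ 3.0000, while sqrt(4) + sqrt(5) ≈ 4.2361.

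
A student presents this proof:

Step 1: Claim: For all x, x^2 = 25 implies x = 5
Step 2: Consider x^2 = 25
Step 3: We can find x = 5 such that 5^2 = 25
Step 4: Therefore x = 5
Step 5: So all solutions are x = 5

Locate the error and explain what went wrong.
Step 4: Therefore x = 5

Step 4 incorrectly concludes that x = 5 is the only solution. The proof shows that x = 5 is A solution (existence), but does not show it is the ONLY solution (uniqueness). In fact, x = -5 is also a solution since (-5)^2 = 25. Finding one solution doesn't prove there are no others.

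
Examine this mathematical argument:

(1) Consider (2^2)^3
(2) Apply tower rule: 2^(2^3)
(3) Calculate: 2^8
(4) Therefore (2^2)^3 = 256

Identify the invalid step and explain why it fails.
Step 2: Apply tower rule: 2^(2^3)

Step 2 incorrectly states that (a^b)^c = a^(b^c). The correct rule is (a^b)^c = a^(b×c). The actual value is (2^2)^3 = 2^6 = 64, not 2^8 = 256.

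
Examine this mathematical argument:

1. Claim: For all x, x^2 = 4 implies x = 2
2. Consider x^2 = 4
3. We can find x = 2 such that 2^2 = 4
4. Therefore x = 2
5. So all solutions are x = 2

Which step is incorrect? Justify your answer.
Step 4: Therefore x = 2

Step 4 incorrectly concludes that x = 2 is the only solution. The proof shows that x = 2 is A solution (existence), but does not show it is the ONLY solution (uniqueness). In fact, x = -2 is also a solution since (-2)^2 = 4. Finding one solution doesn't prove there are no others.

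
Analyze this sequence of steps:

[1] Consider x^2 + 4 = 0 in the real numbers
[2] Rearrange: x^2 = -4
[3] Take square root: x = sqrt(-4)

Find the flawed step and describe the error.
Step 3: Take square root: x = sqrt(-4)

Step 3 takes the square root of -4, which is negative. In the real number system, the square root of a negative number is undefined. The equation x^2 + 4 = 0 has no real solutions. Square roots of negative numbers only exist in the complex numbers.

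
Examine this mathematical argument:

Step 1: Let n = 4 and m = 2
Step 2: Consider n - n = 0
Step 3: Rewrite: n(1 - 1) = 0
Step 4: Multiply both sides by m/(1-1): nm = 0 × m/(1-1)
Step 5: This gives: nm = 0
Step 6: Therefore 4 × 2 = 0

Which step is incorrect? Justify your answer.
Step 4: Multiply both sides by m/(1-1): nm = 0 × m/(1-1)

Step 4 multiplies both sides by m/(1-1). However, 1-1 = 0, so this is multiplication by m/0, which is undefined. We cannot multiply by an undefined expression.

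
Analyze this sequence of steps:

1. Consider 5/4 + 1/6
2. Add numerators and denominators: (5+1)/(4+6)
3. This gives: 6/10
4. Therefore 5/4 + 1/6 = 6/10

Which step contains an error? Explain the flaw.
Step 2: Add numerators and denominators: (5+1)/(4+6)

Step 2 incorrectly adds fractions by separately adding numerators and denominators. This is wrong. The correct method requires a common denominator: 5/4 + 1/6 = (5×6 + 1×4)/(4×6) = 34/24 = 17/12. The method used gives 6/10, which is different.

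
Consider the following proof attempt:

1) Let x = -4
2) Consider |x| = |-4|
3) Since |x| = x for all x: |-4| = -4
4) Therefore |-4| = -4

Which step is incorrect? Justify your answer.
Step 3: Since |x| = x for all x: |-4| = -4

Step 3 incorrectly states that |x| = x for all x. The correct definition is |x| = x when x >= 0, and |x| = -x when x < 0. Since -4 < 0, we have |-4| = -(-4) = 4, not -4.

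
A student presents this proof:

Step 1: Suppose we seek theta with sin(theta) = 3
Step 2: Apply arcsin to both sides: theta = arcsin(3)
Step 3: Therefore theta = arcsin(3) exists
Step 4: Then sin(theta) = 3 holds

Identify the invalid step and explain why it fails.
Step 2: Apply arcsin to both sides: theta = arcsin(3)

Step 2 applies arcsin to 3. However, arcsin(x) is only defined for x in [-1, 1] because sin(theta) can only produce values in that range. Since |3| > 1, arcsin(3) is undefined. There is no angle whose sine equals 3.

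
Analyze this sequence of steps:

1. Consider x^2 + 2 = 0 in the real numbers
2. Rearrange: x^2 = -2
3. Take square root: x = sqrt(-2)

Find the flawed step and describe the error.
Step 3: Take square root: x = sqrt(-2)

Step 3 takes the square root of -2, which is negative. In the real number system, the square root of a negative number is undefined. The equation x^2 + 2 = 0 has no real solutions. Square roots of negative numbers only exist in the complex numbers.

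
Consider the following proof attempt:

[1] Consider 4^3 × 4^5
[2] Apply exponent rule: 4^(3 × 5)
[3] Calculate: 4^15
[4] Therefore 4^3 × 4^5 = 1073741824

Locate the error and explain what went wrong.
Step 2: Apply exponent rule: 4^(3 × 5)

Step 2 incorrectly states that a^b × a^c = a^(b×c). The correct rule is a^b × a^c = a^(b+c). The actual value is 4^3 × 4^5 = 4^8 = 65536, not 4^15 = 1073741824.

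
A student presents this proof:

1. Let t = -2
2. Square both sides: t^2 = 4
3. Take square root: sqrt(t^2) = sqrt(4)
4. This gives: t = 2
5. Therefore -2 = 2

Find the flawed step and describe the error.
Step 4: This gives: t = 2

Step 4 incorrectly states that sqrt(t^2) = t. The correct identity is sqrt(t^2) = |t|. Since t = -2 < 0, we have sqrt(t^2) = |-2| = 2, not t = -2.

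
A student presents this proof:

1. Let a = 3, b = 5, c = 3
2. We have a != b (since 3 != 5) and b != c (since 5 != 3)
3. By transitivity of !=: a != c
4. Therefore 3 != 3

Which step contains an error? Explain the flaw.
Step 3: By transitivity of !=: a != c

Step 3 incorrectly applies transitivity to the '!=' relation. Transitivity states: if a R b and b R c, then a R c. However, '!=' is not transitive. Counterexample: 3 != 5 and 5 != 3, but 3 = 3 (both equal 3). Transitivity holds for relations like <, <=, =, but not for !=.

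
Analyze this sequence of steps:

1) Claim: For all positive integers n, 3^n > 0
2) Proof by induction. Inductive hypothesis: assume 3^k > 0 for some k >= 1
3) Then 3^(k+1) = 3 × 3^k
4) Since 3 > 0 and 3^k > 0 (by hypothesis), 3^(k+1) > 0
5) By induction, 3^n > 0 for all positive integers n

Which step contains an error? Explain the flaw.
Step 5: By induction, 3^n > 0 for all positive integers n

Step 5 concludes the proof by induction, but no base case was ever established. A valid induction proof requires: (1) a base case proving 3^1 > 0, and (2) an inductive step showing IF 3^k > 0 THEN 3^(k+1) > 0. Steps 2-4 correctly establish the inductive step, but without the base case the conclusion in step 5 does not follow.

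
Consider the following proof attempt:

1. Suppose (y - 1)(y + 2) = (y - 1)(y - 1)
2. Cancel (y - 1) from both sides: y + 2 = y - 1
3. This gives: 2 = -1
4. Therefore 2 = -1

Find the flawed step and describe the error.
Step 2: Cancel (y - 1) from both sides: y + 2 = y - 1

Step 2 cancels (y - 1) from both sides. This is only valid if (y - 1) ≠ 0, i.e., y ≠ 1. When y = 1, both sides equal zero regardless of the other factors. The correct approach requires considering y = 1 as a separate case.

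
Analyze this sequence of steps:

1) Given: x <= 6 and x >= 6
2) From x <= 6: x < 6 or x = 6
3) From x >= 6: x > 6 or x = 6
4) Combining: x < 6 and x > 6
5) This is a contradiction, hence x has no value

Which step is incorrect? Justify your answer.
Step 4: Combining: x < 6 and x > 6

Step 4 incorrectly combines the conditions. From x <= 6 and x >= 6, the intersection is x = 6. The error treats the 'or' cases as 'and' requirements. The correct conclusion is that x = 6 is the unique solution, not that no solution exists.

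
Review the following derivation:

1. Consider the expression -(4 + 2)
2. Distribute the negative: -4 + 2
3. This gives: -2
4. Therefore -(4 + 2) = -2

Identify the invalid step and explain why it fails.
Step 2: Distribute the negative: -4 + 2

Step 2 incorrectly distributes the negative sign. The correct distribution is -(4 + 2) = -4 - 2 = -6. The negative must be applied to both terms, not just the first. The error treats -(4 + 2) as -4 + 2, which equals -2 instead of -6.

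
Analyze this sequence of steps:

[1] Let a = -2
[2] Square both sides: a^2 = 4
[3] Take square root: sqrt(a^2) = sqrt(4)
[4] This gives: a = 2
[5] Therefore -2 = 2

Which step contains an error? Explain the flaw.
Step 4: This gives: a = 2

Step 4 incorrectly states that sqrt(a^2) = a. The correct identity is sqrt(a^2) = |a|. Since a = -2 < 0, we have sqrt(a^2) = |-2| = 2, not a = -2.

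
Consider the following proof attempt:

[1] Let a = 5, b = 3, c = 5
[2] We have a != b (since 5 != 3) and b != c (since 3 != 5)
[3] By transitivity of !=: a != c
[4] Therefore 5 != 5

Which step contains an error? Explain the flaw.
Step 3: By transitivity of !=: a != c

Step 3 incorrectly applies transitivity to the '!=' relation. Transitivity states: if a R b and b R c, then a R c. However, '!=' is not transitive. Counterexample: 5 != 3 and 3 != 5, but 5 = 5 (both equal 5). Transitivity holds for relations like <, <=, =, but not for !=.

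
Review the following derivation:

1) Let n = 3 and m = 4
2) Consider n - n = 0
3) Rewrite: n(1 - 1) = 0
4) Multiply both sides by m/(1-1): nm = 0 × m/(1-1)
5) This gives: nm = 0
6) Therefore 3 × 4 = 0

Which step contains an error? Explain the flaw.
Step 4: Multiply both sides by m/(1-1): nm = 0 × m/(1-1)

Step 4 multiplies both sides by m/(1-1). However, 1-1 = 0, so this is multiplication by m/0, which is undefined. We cannot multiply by an undefined expression.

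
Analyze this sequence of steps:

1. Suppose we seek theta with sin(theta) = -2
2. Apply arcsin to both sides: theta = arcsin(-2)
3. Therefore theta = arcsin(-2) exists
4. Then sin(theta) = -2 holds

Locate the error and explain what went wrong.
Step 2: Apply arcsin to both sides: theta = arcsin(-2)

Step 2 applies arcsin to -2. However, arcsin(x) is only defined for x in [-1, 1] because sin(theta) can only produce values in that range. Since |-2| > 1, arcsin(-2) is undefined. There is no angle whose sine equals -2.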